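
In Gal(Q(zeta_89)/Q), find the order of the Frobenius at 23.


The Frobenius at p in Gal(Q(zeta_n)/Q) = (Z/nZ)* is the class of p, so its order is ord_89(23), the smallest k >= 1 with 23^k = 1 mod 89.
n = 89 = 89, phi(89) = 88; the order divides phi(n).
Divisors of 88: 1, 2, 4, 8, 11, 22, 44, 88
Repeated squaring mod 89: 23^1 = 23, 23^2 = 84, 23^4 = 25, 23^8 = 2, 23^16 = 4, 23^32 = 16, 23^64 = 78
Test divisors in increasing order:
  k=1: 23^1 = 23 mod 89
  k=2: 23^2 = 84 mod 89
  k=4: 23^4 = 25 mod 89
  k=8: 23^8 = 2 mod 89
  k=11: 23^11 = 2 * 84 * 23 = 37 mod 89
  k=22: 23^22 = 4 * 25 * 84 = 34 mod 89
  k=44: 23^44 = 16 * 2 * 25 = 88 mod 89
  k=88: 23^88 = 78 * 4 * 2 = 1 mod 89  <- first divisor giving 1
Order = 88

88


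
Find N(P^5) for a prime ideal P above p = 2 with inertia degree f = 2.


N(P^a) = p^(a*f)
= 2^(5*2)
= 2^10
= 1024

1024


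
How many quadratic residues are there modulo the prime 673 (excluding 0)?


For prime p, the number of non-zero quadratic residues is (p-1)/2.
= (673-1)/2
= 336

336


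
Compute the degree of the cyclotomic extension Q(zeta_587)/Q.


The degree equals Euler's totient phi(587).
587 = 587
phi(587) = 586

586


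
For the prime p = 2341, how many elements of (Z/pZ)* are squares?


For prime p, the number of non-zero quadratic residues is (p-1)/2.
= (2341-1)/2
= 1170

1170


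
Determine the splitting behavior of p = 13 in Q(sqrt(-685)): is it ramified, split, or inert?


K = Q(sqrt(-685)). Since d mod 4 = 3, disc(K) = -2740.
Check p | disc: -2740 mod 13 = 3.
p does not divide disc. Compute Legendre symbol (d/p):
4^((13-1)/2) mod 13 = 1
(d/p) = 1, so p splits: (p) = P*P' with e=1, f=1, g=2.
Therefore p is split.

split


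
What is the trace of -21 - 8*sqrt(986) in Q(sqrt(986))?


Tr(a + b*sqrt(d)) = (a + b*sqrt(d)) + (a - b*sqrt(d)) = 2a
= 2 * (-21)
= -42

-42


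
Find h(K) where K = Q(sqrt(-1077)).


K = Q(sqrt(-1077)). d mod 4 = 3, so D = disc(K) = 4d = -4308
h(K) equals the number of primitive reduced positive-definite forms (a, b, c) = a*x^2 + b*x*y + c*y^2 with b^2 - 4ac = D,
where reduced means |b| <= a <= c, with b >= 0 whenever |b| = a or a = c, and primitive means gcd(a, b, c) = 1.
Reduced forces 3a^2 <= |D| = 4308, so 1 <= a <= 37; b must have the parity of D, and c = (b^2 - D)/(4a) must be an integer >= a.
Enumerate a = 1..37, b in [-a, a]:
  a=1: (1, 0, 1077)  [1]
  a=2: (2, 2, 539)  [1]
  a=3: (3, 0, 359)  [1]
  a=4..5: none
  a=6: (6, 6, 181)  [1]
  a=7: (7, -2, 154), (7, 2, 154)  [2]
  a=8..10: none
  a=11: (11, -2, 98), (11, 2, 98)  [2]
  a=12..13: none
  a=14: (14, -2, 77), (14, 2, 77)  [2]
  a=15..18: none
  a=19: (19, -10, 58), (19, 10, 58)  [2]
  a=20: none
  a=21: (21, -12, 53), (21, 12, 53)  [2]
  a=22: (22, -2, 49), (22, 2, 49)  [2]
  a=23: (23, -4, 47), (23, 4, 47)  [2]
  a=24..28: none
  a=29: (29, -10, 38), (29, 10, 38)  [2]
  a=30: none
  a=31: (31, -30, 42), (31, 30, 42)  [2]
  a=32: none
  a=33: (33, -24, 37), (33, 24, 37)  [2]
  a=34..37: none
Total reduced forms: 1 + 1 + 1 + 1 + 2 + 2 + 2 + 2 + 2 + 2 + 2 + 2 + 2 + 2 = 24
h = 24

24


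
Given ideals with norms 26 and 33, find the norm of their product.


N(IJ) = N(I) * N(J)
= 26 * 33
= 858

858


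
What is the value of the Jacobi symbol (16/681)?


Compute (16/681) via quadratic reciprocity:
  pull out 2: (2/681) = +1  (since 681 mod 8 = 1)
  pull out 2: (2/681) = +1  (since 681 mod 8 = 1)
  pull out 2: (2/681) = +1  (since 681 mod 8 = 1)
  pull out 2: (2/681) = +1  (since 681 mod 8 = 1)
  (1/681) = 1
Product of signs = 1

1


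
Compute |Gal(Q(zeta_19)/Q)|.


|Gal(Q(zeta_19)/Q)| = phi(19)
= 18

18


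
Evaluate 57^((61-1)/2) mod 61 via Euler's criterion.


p = 61 is prime and the exponent is (p-1)/2 = 30, so by Euler's criterion 57^30 = (57/61) = +1 or -1 mod 61.
Compute by square-and-multiply:
  30 = 16 + 8 + 4 + 2 (binary 11110)
  Repeated squaring mod 61: 57^1 = 57, 57^2 = 16, 57^4 = 12, 57^8 = 22, 57^16 = 57
  57^30 = 57^16 * 57^8 * 57^4 * 57^2 = 57 * 22 * 12 * 16 mod 61
    57 * 22 = 1254 = 34 mod 61
    34 * 12 = 408 = 42 mod 61
    42 * 16 = 672 = 1 mod 61
  57^30 = 1 mod 61
Result 1: 57 is a quadratic residue mod 61.
57^30 mod 61 = 1

1


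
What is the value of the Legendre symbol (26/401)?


p = 401 is prime, so compute (26/401) with the reciprocity algorithm (Jacobi-symbol steps: pull out 2s via (2/n), flip via reciprocity, reduce):
  pull out 2: (2/401) = +1  (since 401 mod 8 = 1)
  reciprocity: (13/401) -> +(401/13)
  reduce: (11/13)
  reciprocity: (11/13) -> +(13/11)
  reduce: (2/11)
  pull out 2: (2/11) = -1  (since 11 mod 8 = 3)
  (1/11) = 1
Product of signs = -1
(26/401) = -1

-1


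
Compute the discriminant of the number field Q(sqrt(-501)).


For K = Q(sqrt(d)) with d squarefree: disc(K) = d if d = 1 mod 4, and disc(K) = 4d if d = 2 or 3 mod 4.
Here d = -501, and d mod 4 = 3.
d = 3 mod 4, not 1 (O_K = Z[sqrt(d)]), so disc(K) = 4d = 4 * (-501) = -2004

-2004


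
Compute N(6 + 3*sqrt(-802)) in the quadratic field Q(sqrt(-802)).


N(a + b*sqrt(d)) = a^2 - d*b^2
= (6)^2 - (-802)*(3)^2
= 36 + 7218
= 7254

7254


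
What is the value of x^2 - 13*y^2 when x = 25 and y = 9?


x^2 - d*y^2
= 25^2 - 13*9^2
= 625 - 1053
= -428

-428


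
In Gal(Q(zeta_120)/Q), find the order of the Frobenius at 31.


The Frobenius at p in Gal(Q(zeta_n)/Q) = (Z/nZ)* is the class of p, so its order is ord_120(31), the smallest k >= 1 with 31^k = 1 mod 120.
n = 120 = 2^3 * 3 * 5, phi(120) = 32; the order divides phi(n).
Divisors of 32: 1, 2, 4, 8, 16, 32
Repeated squaring mod 120: 31^1 = 31, 31^2 = 1, 31^4 = 1, 31^8 = 1, 31^16 = 1, 31^32 = 1
Test divisors in increasing order:
  k=1: 31^1 = 31 mod 120
  k=2: 31^2 = 1 mod 120  <- first divisor giving 1
Order = 2

2


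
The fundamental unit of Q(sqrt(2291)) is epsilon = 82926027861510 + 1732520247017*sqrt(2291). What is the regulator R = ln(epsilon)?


epsilon = 82926027861510 + 1732520247017*sqrt(2291)
= 1.6585e+14
R = ln(1.6585e+14)
= 32.7421

32.7421


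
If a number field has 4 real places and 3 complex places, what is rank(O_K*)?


By Dirichlet's unit theorem:
rank = r1 + r2 - 1
= 4 + 3 - 1
= 6

6


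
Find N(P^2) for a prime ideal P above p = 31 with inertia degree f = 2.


N(P^a) = p^(a*f)
= 31^(2*2)
= 31^4
= 923521

923521


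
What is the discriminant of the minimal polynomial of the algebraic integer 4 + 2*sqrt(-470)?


The element 4 + 2*sqrt(-470) has minimal polynomial:
x^2 - 8*x + 1896
Discriminant = (-8)^2 - 4*(1896)
= 64 - 7584
= -7520

-7520


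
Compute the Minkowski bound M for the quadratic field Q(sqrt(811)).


d = 811, d mod 4 = 3, so disc(K) = 4d = 3244; |disc(K)| = 3244
Real quadratic field, so n = 2, s = r2 = 0, r1 = 2
M = (n!/n^n) * (4/pi)^s * sqrt(|disc(K)|) = (2!/2^2) * (4/pi)^0 * sqrt(3244)
= 0.5 * 1.000000 * 56.956123
= 28.4781

28.4781


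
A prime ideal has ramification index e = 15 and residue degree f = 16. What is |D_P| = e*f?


|D_P| = e * f
= 15 * 16
= 240

240


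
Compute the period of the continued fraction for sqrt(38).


Run the CF algorithm for sqrt(38).
a_0 = floor(sqrt(38)) = 6; set m_0=0, q_0=1.
Recurrence: m' = q*a - m,  q' = (d - m'^2)/q,  a' = floor((a_0 + m')/q').
  step 1: m=6, q=2, a=6
  step 2: m=6, q=1, a=12
a_2 = 2*a_0 = 12, so the period closes here.
sqrt(38) = [6; 6, 12]
Period length = 2

2


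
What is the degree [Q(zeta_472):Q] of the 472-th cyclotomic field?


The degree equals Euler's totient phi(472).
472 = 2^3 * 59
phi(472) = 232

232


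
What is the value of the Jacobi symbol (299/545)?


Compute (299/545) via quadratic reciprocity:
  reciprocity: (299/545) -> +(545/299)
  reduce: (246/299)
  pull out 2: (2/299) = -1  (since 299 mod 8 = 3)
  reciprocity: (123/299) -> -(299/123)
  reduce: (53/123)
  reciprocity: (53/123) -> +(123/53)
  reduce: (17/53)
  reciprocity: (17/53) -> +(53/17)
  reduce: (2/17)
  pull out 2: (2/17) = +1  (since 17 mod 8 = 1)
  (1/17) = 1
Product of signs = 1

1


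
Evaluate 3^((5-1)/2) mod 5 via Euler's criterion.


p = 5 is prime and the exponent is (p-1)/2 = 2, so by Euler's criterion 3^2 = (3/5) = +1 or -1 mod 5.
Compute by square-and-multiply:
  2 = 2 (binary 10)
  Repeated squaring mod 5: 3^1 = 3, 3^2 = 4
  3^2 = 4 mod 5
Result 4 = p - 1 = -1 mod 5: 3 is a quadratic non-residue mod 5. As a residue in [0, p-1] the value is 4.
3^2 mod 5 = 4

4


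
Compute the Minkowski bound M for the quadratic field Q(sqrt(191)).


d = 191, d mod 4 = 3, so disc(K) = 4d = 764; |disc(K)| = 764
Real quadratic field, so n = 2, s = r2 = 0, r1 = 2
M = (n!/n^n) * (4/pi)^s * sqrt(|disc(K)|) = (2!/2^2) * (4/pi)^0 * sqrt(764)
= 0.5 * 1.000000 * 27.640550
= 13.8203

13.8203


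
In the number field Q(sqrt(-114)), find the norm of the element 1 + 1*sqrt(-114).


N(a + b*sqrt(d)) = a^2 - d*b^2
= (1)^2 - (-114)*(1)^2
= 1 + 114
= 115

115


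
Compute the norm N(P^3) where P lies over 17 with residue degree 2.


N(P^a) = p^(a*f)
= 17^(3*2)
= 17^6
= 24137569

24137569


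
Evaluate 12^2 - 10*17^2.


x^2 - d*y^2
= 12^2 - 10*17^2
= 144 - 2890
= -2746

-2746


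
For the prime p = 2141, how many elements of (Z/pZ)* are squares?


For prime p, the number of non-zero quadratic residues is (p-1)/2.
= (2141-1)/2
= 1070

1070


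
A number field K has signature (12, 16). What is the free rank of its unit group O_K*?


By Dirichlet's unit theorem:
rank = r1 + r2 - 1
= 12 + 16 - 1
= 27

27


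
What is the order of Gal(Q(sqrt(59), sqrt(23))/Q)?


The 2 square roots of distinct primes are multiplicatively independent over Q,
so [K:Q] = 2^2 and Gal(K/Q) is isomorphic to (Z/2Z)^2.
|Gal| = 2^2 = 4

4


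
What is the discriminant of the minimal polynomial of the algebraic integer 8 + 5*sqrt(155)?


The element 8 + 5*sqrt(155) has minimal polynomial:
x^2 - 16*x - 3811
Discriminant = (-16)^2 - 4*(-3811)
= 256 + 15244
= 15500

15500


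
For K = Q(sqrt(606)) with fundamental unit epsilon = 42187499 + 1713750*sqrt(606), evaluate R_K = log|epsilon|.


epsilon = 42187499 + 1713750*sqrt(606)
= 8.4375e+07
R = ln(8.4375e+07)
= 18.2508

18.2508


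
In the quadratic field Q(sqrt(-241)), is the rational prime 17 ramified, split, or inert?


K = Q(sqrt(-241)). Since d mod 4 = 3, disc(K) = -964.
Check p | disc: -964 mod 17 = 5.
p does not divide disc. Compute Legendre symbol (d/p):
14^((17-1)/2) mod 17 = -1
(d/p) = -1, so p is inert: (p) stays prime with e=1, f=2, g=1.
Therefore p is inert.

inert


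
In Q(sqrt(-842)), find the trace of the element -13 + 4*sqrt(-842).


Tr(a + b*sqrt(d)) = (a + b*sqrt(d)) + (a - b*sqrt(d)) = 2a
= 2 * (-13)
= -26

-26


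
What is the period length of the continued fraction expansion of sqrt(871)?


Run the CF algorithm for sqrt(871).
a_0 = floor(sqrt(871)) = 29; set m_0=0, q_0=1.
Recurrence: m' = q*a - m,  q' = (d - m'^2)/q,  a' = floor((a_0 + m')/q').
  step 1: m=29, q=30, a=1
  step 2: m=1, q=29, a=1
  step 3: m=28, q=3, a=19
  step 4: m=29, q=10, a=5
  step 5: m=21, q=43, a=1
  step 6: m=22, q=9, a=5
  step 7: m=23, q=38, a=1
  step 8: m=15, q=17, a=2
  step 9: m=19, q=30, a=1
  step 10: m=11, q=25, a=1
  step 11: m=14, q=27, a=1
  step 12: m=13, q=26, a=1
  step 13: m=13, q=27, a=1
  step 14: m=14, q=25, a=1
  step 15: m=11, q=30, a=1
  step 16: m=19, q=17, a=2
  step 17: m=15, q=38, a=1
  step 18: m=23, q=9, a=5
  step 19: m=22, q=43, a=1
  step 20: m=21, q=10, a=5
  step 21: m=29, q=3, a=19
  step 22: m=28, q=29, a=1
  step 23: m=1, q=30, a=1
  step 24: m=29, q=1, a=58
a_24 = 2*a_0 = 58, so the period closes here.
sqrt(871) = [29; 1, 1, 19, 5, 1, 5, 1, 2, 1, 1, 1, 1, 1, 1, 1, 2, 1, 5, 1, 5, 19, 1, 1, 58]
Period length = 24

24


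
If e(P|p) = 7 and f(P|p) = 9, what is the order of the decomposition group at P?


|D_P| = e * f
= 7 * 9
= 63

63


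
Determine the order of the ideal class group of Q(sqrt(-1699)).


K = Q(sqrt(-1699)). d mod 4 = 1, so D = disc(K) = d = -1699
h(K) equals the number of primitive reduced positive-definite forms (a, b, c) = a*x^2 + b*x*y + c*y^2 with b^2 - 4ac = D,
where reduced means |b| <= a <= c, with b >= 0 whenever |b| = a or a = c, and primitive means gcd(a, b, c) = 1.
Reduced forces 3a^2 <= |D| = 1699, so 1 <= a <= 23; b must have the parity of D, and c = (b^2 - D)/(4a) must be an integer >= a.
Enumerate a = 1..23, b in [-a, a]:
  a=1: (1, 1, 425)  [1]
  a=2..4: none
  a=5: (5, -1, 85), (5, 1, 85)  [2]
  a=6: none
  a=7: (7, -3, 61), (7, 3, 61)  [2]
  a=8..12: none
  a=13: (13, -11, 35), (13, 11, 35)  [2]
  a=14..16: none
  a=17: (17, -1, 25), (17, 1, 25)  [2]
  a=18: none
  a=19: (19, -7, 23), (19, 7, 23)  [2]
  a=20..23: none
Total reduced forms: 1 + 2 + 2 + 2 + 2 + 2 = 11
h = 11

11


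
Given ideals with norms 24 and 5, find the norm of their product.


N(IJ) = N(I) * N(J)
= 24 * 5
= 120

120


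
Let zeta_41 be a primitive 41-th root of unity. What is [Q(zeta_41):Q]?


The degree equals Euler's totient phi(41).
41 = 41
phi(41) = 40

40


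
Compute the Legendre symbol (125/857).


p = 857 is prime, so compute (125/857) with the reciprocity algorithm (Jacobi-symbol steps: pull out 2s via (2/n), flip via reciprocity, reduce):
  reciprocity: (125/857) -> +(857/125)
  reduce: (107/125)
  reciprocity: (107/125) -> +(125/107)
  reduce: (18/107)
  pull out 2: (2/107) = -1  (since 107 mod 8 = 3)
  reciprocity: (9/107) -> +(107/9)
  reduce: (8/9)
  pull out 2: (2/9) = +1  (since 9 mod 8 = 1)
  pull out 2: (2/9) = +1  (since 9 mod 8 = 1)
  pull out 2: (2/9) = +1  (since 9 mod 8 = 1)
  (1/9) = 1
Product of signs = -1
(125/857) = -1

-1


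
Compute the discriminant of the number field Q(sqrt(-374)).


For K = Q(sqrt(d)) with d squarefree: disc(K) = d if d = 1 mod 4, and disc(K) = 4d if d = 2 or 3 mod 4.
Here d = -374, and d mod 4 = 2.
d = 2 mod 4, not 1 (O_K = Z[sqrt(d)]), so disc(K) = 4d = 4 * (-374) = -1496

-1496


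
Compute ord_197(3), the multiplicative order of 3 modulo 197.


We want ord_197(3), the smallest k >= 1 with 3^k = 1 mod 197.
n = 197 = 197, phi(197) = 196; the order divides phi(n).
Divisors of 196: 1, 2, 4, 7, 14, 28, 49, 98, 196
Repeated squaring mod 197: 3^1 = 3, 3^2 = 9, 3^4 = 81, 3^8 = 60, 3^16 = 54, 3^32 = 158, 3^64 = 142, 3^128 = 70
Test divisors in increasing order:
  k=1: 3^1 = 3 mod 197
  k=2: 3^2 = 9 mod 197
  k=4: 3^4 = 81 mod 197
  k=7: 3^7 = 81 * 9 * 3 = 20 mod 197
  k=14: 3^14 = 60 * 81 * 9 = 6 mod 197
  k=28: 3^28 = 54 * 60 * 81 = 36 mod 197
  k=49: 3^49 = 158 * 54 * 3 = 183 mod 197
  k=98: 3^98 = 142 * 158 * 9 = 196 mod 197
  k=196: 3^196 = 70 * 142 * 81 = 1 mod 197  <- first divisor giving 1
Order = 196

196


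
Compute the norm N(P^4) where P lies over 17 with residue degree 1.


N(P^a) = p^(a*f)
= 17^(4*1)
= 17^4
= 83521

83521


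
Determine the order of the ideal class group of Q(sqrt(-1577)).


K = Q(sqrt(-1577)). d mod 4 = 3, so D = disc(K) = 4d = -6308
h(K) equals the number of primitive reduced positive-definite forms (a, b, c) = a*x^2 + b*x*y + c*y^2 with b^2 - 4ac = D,
where reduced means |b| <= a <= c, with b >= 0 whenever |b| = a or a = c, and primitive means gcd(a, b, c) = 1.
Reduced forces 3a^2 <= |D| = 6308, so 1 <= a <= 45; b must have the parity of D, and c = (b^2 - D)/(4a) must be an integer >= a.
Enumerate a = 1..45, b in [-a, a]:
  a=1: (1, 0, 1577)  [1]
  a=2: (2, 2, 789)  [1]
  a=3: (3, -2, 526), (3, 2, 526)  [2]
  a=4..5: none
  a=6: (6, -2, 263), (6, 2, 263)  [2]
  a=7..8: none
  a=9: (9, -8, 177), (9, 8, 177)  [2]
  a=10..12: none
  a=13: (13, -6, 122), (13, 6, 122)  [2]
  a=14..16: none
  a=17: (17, -4, 93), (17, 4, 93)  [2]
  a=18: (18, -10, 89), (18, 10, 89)  [2]
  a=19: (19, 0, 83)  [1]
  a=20..25: none
  a=26: (26, -6, 61), (26, 6, 61)  [2]
  a=27: (27, -8, 59), (27, 8, 59)  [2]
  a=28..30: none
  a=31: (31, -4, 51), (31, 4, 51)  [2]
  a=32..33: none
  a=34: (34, -30, 53), (34, 30, 53)  [2]
  a=35..37: none
  a=38: (38, 38, 51)  [1]
  a=39: (39, -32, 47), (39, -20, 43), (39, 20, 43), (39, 32, 47)  [4]
  a=40..45: none
Total reduced forms: 1 + 1 + 2 + 2 + 2 + 2 + 2 + 2 + 1 + 2 + 2 + 2 + 2 + 1 + 4 = 28
h = 28

28


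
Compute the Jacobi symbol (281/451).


Compute (281/451) via quadratic reciprocity:
  reciprocity: (281/451) -> +(451/281)
  reduce: (170/281)
  pull out 2: (2/281) = +1  (since 281 mod 8 = 1)
  reciprocity: (85/281) -> +(281/85)
  reduce: (26/85)
  pull out 2: (2/85) = -1  (since 85 mod 8 = 5)
  reciprocity: (13/85) -> +(85/13)
  reduce: (7/13)
  reciprocity: (7/13) -> +(13/7)
  reduce: (6/7)
  pull out 2: (2/7) = +1  (since 7 mod 8 = 7)
  reciprocity: (3/7) -> -(7/3)
  reduce: (1/3)
  (1/3) = 1
Product of signs = 1

1


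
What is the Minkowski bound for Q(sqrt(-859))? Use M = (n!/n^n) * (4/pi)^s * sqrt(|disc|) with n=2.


d = -859, d mod 4 = 1, so disc(K) = d = -859; |disc(K)| = 859
Imaginary quadratic field, so n = 2, s = r2 = 1, r1 = 0
M = (n!/n^n) * (4/pi)^s * sqrt(|disc(K)|) = (2!/2^2) * (4/pi)^1 * sqrt(859)
= 0.5 * 1.273240 * 29.308702
= 18.6585

18.6585


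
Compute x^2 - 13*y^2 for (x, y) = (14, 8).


x^2 - d*y^2
= 14^2 - 13*8^2
= 196 - 832
= -636

-636


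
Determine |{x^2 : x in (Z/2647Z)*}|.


For prime p, the number of non-zero quadratic residues is (p-1)/2.
= (2647-1)/2
= 1323

1323


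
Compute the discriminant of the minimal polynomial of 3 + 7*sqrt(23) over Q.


The element 3 + 7*sqrt(23) has minimal polynomial:
x^2 - 6*x - 1118
Discriminant = (-6)^2 - 4*(-1118)
= 36 + 4472
= 4508

4508


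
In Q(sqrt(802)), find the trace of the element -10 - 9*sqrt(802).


Tr(a + b*sqrt(d)) = (a + b*sqrt(d)) + (a - b*sqrt(d)) = 2a
= 2 * (-10)
= -20

-20


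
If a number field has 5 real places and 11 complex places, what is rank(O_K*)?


By Dirichlet's unit theorem:
rank = r1 + r2 - 1
= 5 + 11 - 1
= 15

15


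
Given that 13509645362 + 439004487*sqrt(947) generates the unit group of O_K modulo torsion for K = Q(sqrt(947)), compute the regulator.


epsilon = 13509645362 + 439004487*sqrt(947)
= 2.7019e+10
R = ln(2.7019e+10)
= 24.0198

24.0198


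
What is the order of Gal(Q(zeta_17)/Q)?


|Gal(Q(zeta_17)/Q)| = phi(17)
= 16

16


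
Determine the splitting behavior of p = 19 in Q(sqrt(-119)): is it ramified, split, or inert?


K = Q(sqrt(-119)). Since d mod 4 = 1, disc(K) = -119.
Check p | disc: -119 mod 19 = 14.
p does not divide disc. Compute Legendre symbol (d/p):
14^((19-1)/2) mod 19 = -1
(d/p) = -1, so p is inert: (p) stays prime with e=1, f=2, g=1.
Therefore p is inert.

inert


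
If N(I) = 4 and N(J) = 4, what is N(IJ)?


N(IJ) = N(I) * N(J)
= 4 * 4
= 16

16


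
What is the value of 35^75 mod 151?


p = 151 is prime and the exponent is (p-1)/2 = 75, so by Euler's criterion 35^75 = (35/151) = +1 or -1 mod 151.
Compute by square-and-multiply:
  75 = 64 + 8 + 2 + 1 (binary 1001011)
  Repeated squaring mod 151: 35^1 = 35, 35^2 = 17, 35^4 = 138, 35^8 = 18, 35^16 = 22, 35^32 = 31, 35^64 = 55
  35^75 = 35^64 * 35^8 * 35^2 * 35^1 = 55 * 18 * 17 * 35 mod 151
    55 * 18 = 990 = 84 mod 151
    84 * 17 = 1428 = 69 mod 151
    69 * 35 = 2415 = 150 mod 151
  35^75 = 150 mod 151
Result 150 = p - 1 = -1 mod 151: 35 is a quadratic non-residue mod 151. As a residue in [0, p-1] the value is 150.
35^75 mod 151 = 150

150


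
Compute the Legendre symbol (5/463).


p = 463 is prime, so compute (5/463) with the reciprocity algorithm (Jacobi-symbol steps: pull out 2s via (2/n), flip via reciprocity, reduce):
  reciprocity: (5/463) -> +(463/5)
  reduce: (3/5)
  reciprocity: (3/5) -> +(5/3)
  reduce: (2/3)
  pull out 2: (2/3) = -1  (since 3 mod 8 = 3)
  (1/3) = 1
Product of signs = -1
(5/463) = -1

-1


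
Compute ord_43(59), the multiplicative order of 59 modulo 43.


We want ord_43(59), the smallest k >= 1 with 59^k = 1 mod 43.
n = 43 = 43, phi(43) = 42; the order divides phi(n).
Divisors of 42: 1, 2, 3, 6, 7, 14, 21, 42
Repeated squaring mod 43: 59^1 = 16, 59^2 = 41, 59^4 = 4, 59^8 = 16, 59^16 = 41, 59^32 = 4
Test divisors in increasing order:
  k=1: 59^1 = 16 mod 43
  k=2: 59^2 = 41 mod 43
  k=3: 59^3 = 41 * 16 = 11 mod 43
  k=6: 59^6 = 4 * 41 = 35 mod 43
  k=7: 59^7 = 4 * 41 * 16 = 1 mod 43  <- first divisor giving 1
Order = 7

7


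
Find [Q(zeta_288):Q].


The degree equals Euler's totient phi(288).
288 = 2^5 * 3^2
phi(288) = 96

96


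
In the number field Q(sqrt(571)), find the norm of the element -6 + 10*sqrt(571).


N(a + b*sqrt(d)) = a^2 - d*b^2
= (-6)^2 - (571)*(10)^2
= 36 - 57100
= -57064

-57064


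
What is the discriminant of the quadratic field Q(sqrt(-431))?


For K = Q(sqrt(d)) with d squarefree: disc(K) = d if d = 1 mod 4, and disc(K) = 4d if d = 2 or 3 mod 4.
Here d = -431, and d mod 4 = 1.
d = 1 mod 4 (O_K = Z[(1+sqrt(d))/2]), so disc(K) = d = -431

-431


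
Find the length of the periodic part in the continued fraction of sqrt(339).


Run the CF algorithm for sqrt(339).
a_0 = floor(sqrt(339)) = 18; set m_0=0, q_0=1.
Recurrence: m' = q*a - m,  q' = (d - m'^2)/q,  a' = floor((a_0 + m')/q').
  step 1: m=18, q=15, a=2
  step 2: m=12, q=13, a=2
  step 3: m=14, q=11, a=2
  step 4: m=8, q=25, a=1
  step 5: m=17, q=2, a=17
  step 6: m=17, q=25, a=1
  step 7: m=8, q=11, a=2
  step 8: m=14, q=13, a=2
  step 9: m=12, q=15, a=2
  step 10: m=18, q=1, a=36
a_10 = 2*a_0 = 36, so the period closes here.
sqrt(339) = [18; 2, 2, 2, 1, 17, 1, 2, 2, 2, 36]
Period length = 10

10


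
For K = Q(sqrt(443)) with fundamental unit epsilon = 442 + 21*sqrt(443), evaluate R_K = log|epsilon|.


epsilon = 442 + 21*sqrt(443)
= 883.9989
R = ln(883.9989)
= 6.7845

6.7845


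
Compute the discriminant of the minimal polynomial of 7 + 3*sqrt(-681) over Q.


The element 7 + 3*sqrt(-681) has minimal polynomial:
x^2 - 14*x + 6178
Discriminant = (-14)^2 - 4*(6178)
= 196 - 24712
= -24516

-24516


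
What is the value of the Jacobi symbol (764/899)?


Compute (764/899) via quadratic reciprocity:
  pull out 2: (2/899) = -1  (since 899 mod 8 = 3)
  pull out 2: (2/899) = -1  (since 899 mod 8 = 3)
  reciprocity: (191/899) -> -(899/191)
  reduce: (135/191)
  reciprocity: (135/191) -> -(191/135)
  reduce: (56/135)
  pull out 2: (2/135) = +1  (since 135 mod 8 = 7)
  pull out 2: (2/135) = +1  (since 135 mod 8 = 7)
  pull out 2: (2/135) = +1  (since 135 mod 8 = 7)
  reciprocity: (7/135) -> -(135/7)
  reduce: (2/7)
  pull out 2: (2/7) = +1  (since 7 mod 8 = 7)
  (1/7) = 1
Product of signs = -1

-1


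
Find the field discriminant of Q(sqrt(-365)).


For K = Q(sqrt(d)) with d squarefree: disc(K) = d if d = 1 mod 4, and disc(K) = 4d if d = 2 or 3 mod 4.
Here d = -365, and d mod 4 = 3.
d = 3 mod 4, not 1 (O_K = Z[sqrt(d)]), so disc(K) = 4d = 4 * (-365) = -1460

-1460


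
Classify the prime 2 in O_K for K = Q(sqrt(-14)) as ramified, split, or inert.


K = Q(sqrt(-14)). Since d mod 4 = 2, disc(K) = -56.
Check p | disc: -56 mod 2 = 0.
p divides disc, so p ramifies: (p) = P^2 with e=2, f=1, g=1.
Therefore p is ramified.

ramified


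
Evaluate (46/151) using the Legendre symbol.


p = 151 is prime, so compute (46/151) with the reciprocity algorithm (Jacobi-symbol steps: pull out 2s via (2/n), flip via reciprocity, reduce):
  pull out 2: (2/151) = +1  (since 151 mod 8 = 7)
  reciprocity: (23/151) -> -(151/23)
  reduce: (13/23)
  reciprocity: (13/23) -> +(23/13)
  reduce: (10/13)
  pull out 2: (2/13) = -1  (since 13 mod 8 = 5)
  reciprocity: (5/13) -> +(13/5)
  reduce: (3/5)
  reciprocity: (3/5) -> +(5/3)
  reduce: (2/3)
  pull out 2: (2/3) = -1  (since 3 mod 8 = 3)
  (1/3) = 1
Product of signs = -1
(46/151) = -1

-1


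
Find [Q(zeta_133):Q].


The degree equals Euler's totient phi(133).
133 = 7 * 19
phi(133) = 108

108


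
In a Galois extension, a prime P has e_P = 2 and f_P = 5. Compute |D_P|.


|D_P| = e * f
= 2 * 5
= 10

10


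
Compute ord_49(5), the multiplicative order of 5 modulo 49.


We want ord_49(5), the smallest k >= 1 with 5^k = 1 mod 49.
n = 49 = 7^2, phi(49) = 42; the order divides phi(n).
Divisors of 42: 1, 2, 3, 6, 7, 14, 21, 42
Repeated squaring mod 49: 5^1 = 5, 5^2 = 25, 5^4 = 37, 5^8 = 46, 5^16 = 9, 5^32 = 32
Test divisors in increasing order:
  k=1: 5^1 = 5 mod 49
  k=2: 5^2 = 25 mod 49
  k=3: 5^3 = 25 * 5 = 27 mod 49
  k=6: 5^6 = 37 * 25 = 43 mod 49
  k=7: 5^7 = 37 * 25 * 5 = 19 mod 49
  k=14: 5^14 = 46 * 37 * 25 = 18 mod 49
  k=21: 5^21 = 9 * 37 * 5 = 48 mod 49
  k=42: 5^42 = 32 * 46 * 25 = 1 mod 49  <- first divisor giving 1
Order = 42

42


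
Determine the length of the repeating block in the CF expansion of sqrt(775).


Run the CF algorithm for sqrt(775).
a_0 = floor(sqrt(775)) = 27; set m_0=0, q_0=1.
Recurrence: m' = q*a - m,  q' = (d - m'^2)/q,  a' = floor((a_0 + m')/q').
  step 1: m=27, q=46, a=1
  step 2: m=19, q=9, a=5
  step 3: m=26, q=11, a=4
  step 4: m=18, q=41, a=1
  step 5: m=23, q=6, a=8
  step 6: m=25, q=25, a=2
  step 7: m=25, q=6, a=8
  step 8: m=23, q=41, a=1
  step 9: m=18, q=11, a=4
  step 10: m=26, q=9, a=5
  step 11: m=19, q=46, a=1
  step 12: m=27, q=1, a=54
a_12 = 2*a_0 = 54, so the period closes here.
sqrt(775) = [27; 1, 5, 4, 1, 8, 2, 8, 1, 4, 5, 1, 54]
Period length = 12

12


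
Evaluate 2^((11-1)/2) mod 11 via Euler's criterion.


p = 11 is prime and the exponent is (p-1)/2 = 5, so by Euler's criterion 2^5 = (2/11) = +1 or -1 mod 11.
Compute by square-and-multiply:
  5 = 4 + 1 (binary 101)
  Repeated squaring mod 11: 2^1 = 2, 2^2 = 4, 2^4 = 5
  2^5 = 2^4 * 2^1 = 5 * 2 mod 11
    5 * 2 = 10 = 10 mod 11
  2^5 = 10 mod 11
Result 10 = p - 1 = -1 mod 11: 2 is a quadratic non-residue mod 11. As a residue in [0, p-1] the value is 10.
2^5 mod 11 = 10

10


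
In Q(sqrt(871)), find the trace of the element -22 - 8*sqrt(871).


Tr(a + b*sqrt(d)) = (a + b*sqrt(d)) + (a - b*sqrt(d)) = 2a
= 2 * (-22)
= -44

-44


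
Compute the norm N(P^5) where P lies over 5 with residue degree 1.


N(P^a) = p^(a*f)
= 5^(5*1)
= 5^5
= 3125

3125


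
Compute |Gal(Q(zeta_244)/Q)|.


|Gal(Q(zeta_244)/Q)| = phi(244)
= 120

120


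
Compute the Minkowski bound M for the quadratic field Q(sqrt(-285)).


d = -285, d mod 4 = 3, so disc(K) = 4d = -1140; |disc(K)| = 1140
Imaginary quadratic field, so n = 2, s = r2 = 1, r1 = 0
M = (n!/n^n) * (4/pi)^s * sqrt(|disc(K)|) = (2!/2^2) * (4/pi)^1 * sqrt(1140)
= 0.5 * 1.273240 * 33.763886
= 21.4948

21.4948


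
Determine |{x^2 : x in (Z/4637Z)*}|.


For prime p, the number of non-zero quadratic residues is (p-1)/2.
= (4637-1)/2
= 2318

2318


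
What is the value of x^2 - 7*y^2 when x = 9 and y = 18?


x^2 - d*y^2
= 9^2 - 7*18^2
= 81 - 2268
= -2187

-2187


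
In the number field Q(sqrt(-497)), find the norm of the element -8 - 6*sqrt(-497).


N(a + b*sqrt(d)) = a^2 - d*b^2
= (-8)^2 - (-497)*(-6)^2
= 64 + 17892
= 17956

17956


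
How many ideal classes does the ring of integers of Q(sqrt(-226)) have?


K = Q(sqrt(-226)). d mod 4 = 2, so D = disc(K) = 4d = -904
h(K) equals the number of primitive reduced positive-definite forms (a, b, c) = a*x^2 + b*x*y + c*y^2 with b^2 - 4ac = D,
where reduced means |b| <= a <= c, with b >= 0 whenever |b| = a or a = c, and primitive means gcd(a, b, c) = 1.
Reduced forces 3a^2 <= |D| = 904, so 1 <= a <= 17; b must have the parity of D, and c = (b^2 - D)/(4a) must be an integer >= a.
Enumerate a = 1..17, b in [-a, a]:
  a=1: (1, 0, 226)  [1]
  a=2: (2, 0, 113)  [1]
  a=3..4: none
  a=5: (5, -4, 46), (5, 4, 46)  [2]
  a=6..9: none
  a=10: (10, -4, 23), (10, 4, 23)  [2]
  a=11: (11, -8, 22), (11, 8, 22)  [2]
  a=12..17: none
Total reduced forms: 1 + 1 + 2 + 2 + 2 = 8
h = 8

8


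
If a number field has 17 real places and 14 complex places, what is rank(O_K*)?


By Dirichlet's unit theorem:
rank = r1 + r2 - 1
= 17 + 14 - 1
= 30

30


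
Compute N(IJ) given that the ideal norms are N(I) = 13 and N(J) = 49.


N(IJ) = N(I) * N(J)
= 13 * 49
= 637

637


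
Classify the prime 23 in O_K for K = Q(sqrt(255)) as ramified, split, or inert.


K = Q(sqrt(255)). Since d mod 4 = 3, disc(K) = 1020.
Check p | disc: 1020 mod 23 = 8.
p does not divide disc. Compute Legendre symbol (d/p):
2^((23-1)/2) mod 23 = 1
(d/p) = 1, so p splits: (p) = P*P' with e=1, f=1, g=2.
Therefore p is split.

split


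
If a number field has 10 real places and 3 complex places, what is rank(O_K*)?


By Dirichlet's unit theorem:
rank = r1 + r2 - 1
= 10 + 3 - 1
= 12

12


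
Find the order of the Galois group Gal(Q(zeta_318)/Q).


|Gal(Q(zeta_318)/Q)| = phi(318)
= 104

104


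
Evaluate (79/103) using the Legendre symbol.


p = 103 is prime, so compute (79/103) with the reciprocity algorithm (Jacobi-symbol steps: pull out 2s via (2/n), flip via reciprocity, reduce):
  reciprocity: (79/103) -> -(103/79)
  reduce: (24/79)
  pull out 2: (2/79) = +1  (since 79 mod 8 = 7)
  pull out 2: (2/79) = +1  (since 79 mod 8 = 7)
  pull out 2: (2/79) = +1  (since 79 mod 8 = 7)
  reciprocity: (3/79) -> -(79/3)
  reduce: (1/3)
  (1/3) = 1
Product of signs = 1
(79/103) = 1

1


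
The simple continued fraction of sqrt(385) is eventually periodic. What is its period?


Run the CF algorithm for sqrt(385).
a_0 = floor(sqrt(385)) = 19; set m_0=0, q_0=1.
Recurrence: m' = q*a - m,  q' = (d - m'^2)/q,  a' = floor((a_0 + m')/q').
  step 1: m=19, q=24, a=1
  step 2: m=5, q=15, a=1
  step 3: m=10, q=19, a=1
  step 4: m=9, q=16, a=1
  step 5: m=7, q=21, a=1
  step 6: m=14, q=9, a=3
  step 7: m=13, q=24, a=1
  step 8: m=11, q=11, a=2
  step 9: m=11, q=24, a=1
  step 10: m=13, q=9, a=3
  step 11: m=14, q=21, a=1
  step 12: m=7, q=16, a=1
  step 13: m=9, q=19, a=1
  step 14: m=10, q=15, a=1
  step 15: m=5, q=24, a=1
  step 16: m=19, q=1, a=38
a_16 = 2*a_0 = 38, so the period closes here.
sqrt(385) = [19; 1, 1, 1, 1, 1, 3, 1, 2, 1, 3, 1, 1, 1, 1, 1, 38]
Period length = 16

16


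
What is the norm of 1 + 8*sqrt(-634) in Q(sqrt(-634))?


N(a + b*sqrt(d)) = a^2 - d*b^2
= (1)^2 - (-634)*(8)^2
= 1 + 40576
= 40577

40577


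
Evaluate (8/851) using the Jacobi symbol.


Compute (8/851) via quadratic reciprocity:
  pull out 2: (2/851) = -1  (since 851 mod 8 = 3)
  pull out 2: (2/851) = -1  (since 851 mod 8 = 3)
  pull out 2: (2/851) = -1  (since 851 mod 8 = 3)
  (1/851) = 1
Product of signs = -1

-1


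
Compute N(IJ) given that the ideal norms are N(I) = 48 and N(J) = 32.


N(IJ) = N(I) * N(J)
= 48 * 32
= 1536

1536


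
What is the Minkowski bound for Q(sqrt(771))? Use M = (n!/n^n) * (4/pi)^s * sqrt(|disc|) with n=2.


d = 771, d mod 4 = 3, so disc(K) = 4d = 3084; |disc(K)| = 3084
Real quadratic field, so n = 2, s = r2 = 0, r1 = 2
M = (n!/n^n) * (4/pi)^s * sqrt(|disc(K)|) = (2!/2^2) * (4/pi)^0 * sqrt(3084)
= 0.5 * 1.000000 * 55.533774
= 27.7669

27.7669


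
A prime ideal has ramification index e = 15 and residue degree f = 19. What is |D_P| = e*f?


|D_P| = e * f
= 15 * 19
= 285

285


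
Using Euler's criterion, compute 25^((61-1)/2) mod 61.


p = 61 is prime and the exponent is (p-1)/2 = 30, so by Euler's criterion 25^30 = (25/61) = +1 or -1 mod 61.
Compute by square-and-multiply:
  30 = 16 + 8 + 4 + 2 (binary 11110)
  Repeated squaring mod 61: 25^1 = 25, 25^2 = 15, 25^4 = 42, 25^8 = 56, 25^16 = 25
  25^30 = 25^16 * 25^8 * 25^4 * 25^2 = 25 * 56 * 42 * 15 mod 61
    25 * 56 = 1400 = 58 mod 61
    58 * 42 = 2436 = 57 mod 61
    57 * 15 = 855 = 1 mod 61
  25^30 = 1 mod 61
Result 1: 25 is a quadratic residue mod 61.
25^30 mod 61 = 1

1


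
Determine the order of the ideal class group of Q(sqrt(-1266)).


K = Q(sqrt(-1266)). d mod 4 = 2, so D = disc(K) = 4d = -5064
h(K) equals the number of primitive reduced positive-definite forms (a, b, c) = a*x^2 + b*x*y + c*y^2 with b^2 - 4ac = D,
where reduced means |b| <= a <= c, with b >= 0 whenever |b| = a or a = c, and primitive means gcd(a, b, c) = 1.
Reduced forces 3a^2 <= |D| = 5064, so 1 <= a <= 41; b must have the parity of D, and c = (b^2 - D)/(4a) must be an integer >= a.
Enumerate a = 1..41, b in [-a, a]:
  a=1: (1, 0, 1266)  [1]
  a=2: (2, 0, 633)  [1]
  a=3: (3, 0, 422)  [1]
  a=4: none
  a=5: (5, -4, 254), (5, 4, 254)  [2]
  a=6: (6, 0, 211)  [1]
  a=7: (7, -2, 181), (7, 2, 181)  [2]
  a=8..9: none
  a=10: (10, -4, 127), (10, 4, 127)  [2]
  a=11..13: none
  a=14: (14, -12, 93), (14, 12, 93)  [2]
  a=15: (15, -6, 85), (15, 6, 85)  [2]
  a=16: none
  a=17: (17, -6, 75), (17, 6, 75)  [2]
  a=18: none
  a=19: (19, -16, 70), (19, 16, 70)  [2]
  a=20: none
  a=21: (21, -12, 62), (21, 12, 62)  [2]
  a=22..24: none
  a=25: (25, -6, 51), (25, 6, 51)  [2]
  a=26..29: none
  a=30: (30, -24, 47), (30, 24, 47)  [2]
  a=31: (31, -12, 42), (31, 12, 42)  [2]
  a=32..33: none
  a=34: (34, -28, 43), (34, 28, 43)  [2]
  a=35: (35, -26, 41), (35, -16, 38), (35, 16, 38), (35, 26, 41)  [4]
  a=36..41: none
Total reduced forms: 1 + 1 + 1 + 2 + 1 + 2 + 2 + 2 + 2 + 2 + 2 + 2 + 2 + 2 + 2 + 2 + 4 = 32
h = 32

32


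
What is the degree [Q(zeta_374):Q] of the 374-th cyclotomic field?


The degree equals Euler's totient phi(374).
374 = 2 * 11 * 17
phi(374) = 160

160


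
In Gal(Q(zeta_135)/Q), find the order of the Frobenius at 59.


The Frobenius at p in Gal(Q(zeta_n)/Q) = (Z/nZ)* is the class of p, so its order is ord_135(59), the smallest k >= 1 with 59^k = 1 mod 135.
n = 135 = 3^3 * 5, phi(135) = 72; the order divides phi(n).
Divisors of 72: 1, 2, 3, 4, 6, 8, 9, 12, 18, 24, 36, 72
Repeated squaring mod 135: 59^1 = 59, 59^2 = 106, 59^4 = 31, 59^8 = 16, 59^16 = 121, 59^32 = 61, 59^64 = 76
Test divisors in increasing order:
  k=1: 59^1 = 59 mod 135
  k=2: 59^2 = 106 mod 135
  k=3: 59^3 = 106 * 59 = 44 mod 135
  k=4: 59^4 = 31 mod 135
  k=6: 59^6 = 31 * 106 = 46 mod 135
  k=8: 59^8 = 16 mod 135
  k=9: 59^9 = 16 * 59 = 134 mod 135
  k=12: 59^12 = 16 * 31 = 91 mod 135
  k=18: 59^18 = 121 * 106 = 1 mod 135  <- first divisor giving 1
Order = 18

18


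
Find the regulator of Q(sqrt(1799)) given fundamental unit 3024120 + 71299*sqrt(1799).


epsilon = 3024120 + 71299*sqrt(1799)
= 6.0482e+06
R = ln(6.0482e+06)
= 15.6153

15.6153


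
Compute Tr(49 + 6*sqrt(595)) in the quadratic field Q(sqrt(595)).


Tr(a + b*sqrt(d)) = (a + b*sqrt(d)) + (a - b*sqrt(d)) = 2a
= 2 * (49)
= 98

98


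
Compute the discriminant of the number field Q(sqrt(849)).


For K = Q(sqrt(d)) with d squarefree: disc(K) = d if d = 1 mod 4, and disc(K) = 4d if d = 2 or 3 mod 4.
Here d = 849, and d mod 4 = 1.
d = 1 mod 4 (O_K = Z[(1+sqrt(d))/2]), so disc(K) = d = 849

849


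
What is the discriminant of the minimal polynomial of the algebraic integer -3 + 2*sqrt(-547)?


The element -3 + 2*sqrt(-547) has minimal polynomial:
x^2 + 6*x + 2197
Discriminant = (6)^2 - 4*(2197)
= 36 - 8788
= -8752

-8752


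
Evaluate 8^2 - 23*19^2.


x^2 - d*y^2
= 8^2 - 23*19^2
= 64 - 8303
= -8239

-8239


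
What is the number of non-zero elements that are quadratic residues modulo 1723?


For prime p, the number of non-zero quadratic residues is (p-1)/2.
= (1723-1)/2
= 861

861


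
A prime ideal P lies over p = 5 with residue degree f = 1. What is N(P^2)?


N(P^a) = p^(a*f)
= 5^(2*1)
= 5^2
= 25

25


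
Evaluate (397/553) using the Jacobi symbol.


Compute (397/553) via quadratic reciprocity:
  reciprocity: (397/553) -> +(553/397)
  reduce: (156/397)
  pull out 2: (2/397) = -1  (since 397 mod 8 = 5)
  pull out 2: (2/397) = -1  (since 397 mod 8 = 5)
  reciprocity: (39/397) -> +(397/39)
  reduce: (7/39)
  reciprocity: (7/39) -> -(39/7)
  reduce: (4/7)
  pull out 2: (2/7) = +1  (since 7 mod 8 = 7)
  pull out 2: (2/7) = +1  (since 7 mod 8 = 7)
  (1/7) = 1
Product of signs = -1

-1


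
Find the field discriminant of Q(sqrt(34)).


For K = Q(sqrt(d)) with d squarefree: disc(K) = d if d = 1 mod 4, and disc(K) = 4d if d = 2 or 3 mod 4.
Here d = 34, and d mod 4 = 2.
d = 2 mod 4, not 1 (O_K = Z[sqrt(d)]), so disc(K) = 4d = 4 * (34) = 136

136


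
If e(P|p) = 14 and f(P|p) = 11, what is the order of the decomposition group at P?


|D_P| = e * f
= 14 * 11
= 154

154


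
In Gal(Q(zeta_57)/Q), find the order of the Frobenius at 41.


The Frobenius at p in Gal(Q(zeta_n)/Q) = (Z/nZ)* is the class of p, so its order is ord_57(41), the smallest k >= 1 with 41^k = 1 mod 57.
n = 57 = 3 * 19, phi(57) = 36; the order divides phi(n).
Divisors of 36: 1, 2, 3, 4, 6, 9, 12, 18, 36
Repeated squaring mod 57: 41^1 = 41, 41^2 = 28, 41^4 = 43, 41^8 = 25, 41^16 = 55, 41^32 = 4
Test divisors in increasing order:
  k=1: 41^1 = 41 mod 57
  k=2: 41^2 = 28 mod 57
  k=3: 41^3 = 28 * 41 = 8 mod 57
  k=4: 41^4 = 43 mod 57
  k=6: 41^6 = 43 * 28 = 7 mod 57
  k=9: 41^9 = 25 * 41 = 56 mod 57
  k=12: 41^12 = 25 * 43 = 49 mod 57
  k=18: 41^18 = 55 * 28 = 1 mod 57  <- first divisor giving 1
Order = 18

18


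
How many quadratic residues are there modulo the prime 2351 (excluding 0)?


For prime p, the number of non-zero quadratic residues is (p-1)/2.
= (2351-1)/2
= 1175

1175


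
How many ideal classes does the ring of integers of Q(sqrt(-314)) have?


K = Q(sqrt(-314)). d mod 4 = 2, so D = disc(K) = 4d = -1256
h(K) equals the number of primitive reduced positive-definite forms (a, b, c) = a*x^2 + b*x*y + c*y^2 with b^2 - 4ac = D,
where reduced means |b| <= a <= c, with b >= 0 whenever |b| = a or a = c, and primitive means gcd(a, b, c) = 1.
Reduced forces 3a^2 <= |D| = 1256, so 1 <= a <= 20; b must have the parity of D, and c = (b^2 - D)/(4a) must be an integer >= a.
Enumerate a = 1..20, b in [-a, a]:
  a=1: (1, 0, 314)  [1]
  a=2: (2, 0, 157)  [1]
  a=3: (3, -2, 105), (3, 2, 105)  [2]
  a=4: none
  a=5: (5, -2, 63), (5, 2, 63)  [2]
  a=6: (6, -4, 53), (6, 4, 53)  [2]
  a=7: (7, -2, 45), (7, 2, 45)  [2]
  a=8: none
  a=9: (9, -2, 35), (9, 2, 35)  [2]
  a=10: (10, -8, 33), (10, 8, 33)  [2]
  a=11: (11, -8, 30), (11, 8, 30)  [2]
  a=12..13: none
  a=14: (14, -12, 25), (14, 12, 25)  [2]
  a=15: (15, -8, 22), (15, -2, 21), (15, 2, 21), (15, 8, 22)  [4]
  a=16: none
  a=17: (17, -6, 19), (17, 6, 19)  [2]
  a=18: (18, -16, 21), (18, 16, 21)  [2]
  a=19..20: none
Total reduced forms: 1 + 1 + 2 + 2 + 2 + 2 + 2 + 2 + 2 + 2 + 4 + 2 + 2 = 26
h = 26

26


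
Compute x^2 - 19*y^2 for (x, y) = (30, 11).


x^2 - d*y^2
= 30^2 - 19*11^2
= 900 - 2299
= -1399

-1399


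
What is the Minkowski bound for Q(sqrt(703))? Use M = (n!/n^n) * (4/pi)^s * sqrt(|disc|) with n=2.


d = 703, d mod 4 = 3, so disc(K) = 4d = 2812; |disc(K)| = 2812
Real quadratic field, so n = 2, s = r2 = 0, r1 = 2
M = (n!/n^n) * (4/pi)^s * sqrt(|disc(K)|) = (2!/2^2) * (4/pi)^0 * sqrt(2812)
= 0.5 * 1.000000 * 53.028294
= 26.5141

26.5141


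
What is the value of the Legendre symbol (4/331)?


p = 331 is prime, so compute (4/331) with the reciprocity algorithm (Jacobi-symbol steps: pull out 2s via (2/n), flip via reciprocity, reduce):
  pull out 2: (2/331) = -1  (since 331 mod 8 = 3)
  pull out 2: (2/331) = -1  (since 331 mod 8 = 3)
  (1/331) = 1
Product of signs = 1
(4/331) = 1

1


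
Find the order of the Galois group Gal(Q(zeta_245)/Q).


|Gal(Q(zeta_245)/Q)| = phi(245)
= 168

168


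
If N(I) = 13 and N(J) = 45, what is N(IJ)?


N(IJ) = N(I) * N(J)
= 13 * 45
= 585

585


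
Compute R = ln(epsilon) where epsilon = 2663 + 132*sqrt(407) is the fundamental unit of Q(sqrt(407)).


epsilon = 2663 + 132*sqrt(407)
= 5325.9998
R = ln(5325.9998)
= 8.5804

8.5804


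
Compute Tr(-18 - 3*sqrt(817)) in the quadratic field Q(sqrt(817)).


Tr(a + b*sqrt(d)) = (a + b*sqrt(d)) + (a - b*sqrt(d)) = 2a
= 2 * (-18)
= -36

-36


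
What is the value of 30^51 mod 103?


p = 103 is prime and the exponent is (p-1)/2 = 51, so by Euler's criterion 30^51 = (30/103) = +1 or -1 mod 103.
Compute by square-and-multiply:
  51 = 32 + 16 + 2 + 1 (binary 110011)
  Repeated squaring mod 103: 30^1 = 30, 30^2 = 76, 30^4 = 8, 30^8 = 64, 30^16 = 79, 30^32 = 61
  30^51 = 30^32 * 30^16 * 30^2 * 30^1 = 61 * 79 * 76 * 30 mod 103
    61 * 79 = 4819 = 81 mod 103
    81 * 76 = 6156 = 79 mod 103
    79 * 30 = 2370 = 1 mod 103
  30^51 = 1 mod 103
Result 1: 30 is a quadratic residue mod 103.
30^51 mod 103 = 1

1


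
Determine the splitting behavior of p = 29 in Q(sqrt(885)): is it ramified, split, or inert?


K = Q(sqrt(885)). Since d mod 4 = 1, disc(K) = 885.
Check p | disc: 885 mod 29 = 15.
p does not divide disc. Compute Legendre symbol (d/p):
15^((29-1)/2) mod 29 = -1
(d/p) = -1, so p is inert: (p) stays prime with e=1, f=2, g=1.
Therefore p is inert.

inert
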